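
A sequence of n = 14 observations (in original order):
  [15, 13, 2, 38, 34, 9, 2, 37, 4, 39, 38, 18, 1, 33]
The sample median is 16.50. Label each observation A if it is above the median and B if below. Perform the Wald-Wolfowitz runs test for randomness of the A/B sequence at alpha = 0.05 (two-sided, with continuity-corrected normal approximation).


Step 1: Compute median = 16.50; label A = above, B = below.
Labels in order: BBBAABBABAAABA  (n_A = 7, n_B = 7)
Step 2: Count runs R = 8.
Step 3: Under H0 (random ordering), E[R] = 2*n_A*n_B/(n_A+n_B) + 1 = 2*7*7/14 + 1 = 8.0000.
        Var[R] = 2*n_A*n_B*(2*n_A*n_B - n_A - n_B) / ((n_A+n_B)^2 * (n_A+n_B-1)) = 8232/2548 = 3.2308.
        SD[R] = 1.7974.
Step 4: R = E[R], so z = 0 with no continuity correction.
Step 5: Two-sided p-value via normal approximation = 2*(1 - Phi(|z|)) = 1.000000.
Step 6: alpha = 0.05. fail to reject H0.

R = 8, z = 0.0000, p = 1.000000, fail to reject H0.


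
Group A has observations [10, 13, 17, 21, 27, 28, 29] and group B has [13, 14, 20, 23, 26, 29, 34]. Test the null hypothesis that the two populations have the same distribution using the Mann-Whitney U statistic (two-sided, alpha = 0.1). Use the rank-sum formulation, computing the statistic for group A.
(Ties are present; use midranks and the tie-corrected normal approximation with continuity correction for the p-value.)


Step 1: Combine and sort all 14 observations; assign midranks.
sorted (value, group): (10,X), (13,X), (13,Y), (14,Y), (17,X), (20,Y), (21,X), (23,Y), (26,Y), (27,X), (28,X), (29,X), (29,Y), (34,Y)
ranks: 10->1, 13->2.5, 13->2.5, 14->4, 17->5, 20->6, 21->7, 23->8, 26->9, 27->10, 28->11, 29->12.5, 29->12.5, 34->14
Step 2: Rank sum for X: R1 = 1 + 2.5 + 5 + 7 + 10 + 11 + 12.5 = 49.
Step 3: U_X = R1 - n1(n1+1)/2 = 49 - 7*8/2 = 49 - 28 = 21.
       U_Y = n1*n2 - U_X = 49 - 21 = 28.
Step 4: Ties are present, so use the tie-corrected normal approximation (with continuity correction) for the p-value.
Step 5: p-value = 0.700852; compare to alpha = 0.1. fail to reject H0.

U_X = 21, p = 0.700852, fail to reject H0 at alpha = 0.1.


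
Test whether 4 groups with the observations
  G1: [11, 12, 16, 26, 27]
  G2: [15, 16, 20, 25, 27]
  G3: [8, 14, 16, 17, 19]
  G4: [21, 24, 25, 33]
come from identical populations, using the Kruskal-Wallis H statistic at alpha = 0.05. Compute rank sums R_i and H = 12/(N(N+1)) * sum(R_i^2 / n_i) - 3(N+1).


Step 1: Combine all N = 19 observations and assign midranks.
sorted (value, group, rank): (8,G3,1), (11,G1,2), (12,G1,3), (14,G3,4), (15,G2,5), (16,G1,7), (16,G2,7), (16,G3,7), (17,G3,9), (19,G3,10), (20,G2,11), (21,G4,12), (24,G4,13), (25,G2,14.5), (25,G4,14.5), (26,G1,16), (27,G1,17.5), (27,G2,17.5), (33,G4,19)
Step 2: Sum ranks within each group.
R_1 = 45.5 (n_1 = 5)
R_2 = 55 (n_2 = 5)
R_3 = 31 (n_3 = 5)
R_4 = 58.5 (n_4 = 4)
Step 3: H = 12/(N(N+1)) * sum(R_i^2/n_i) - 3(N+1)
     = 12/(19*20) * (45.5^2/5 + 55^2/5 + 31^2/5 + 58.5^2/4) - 3*20
     = 0.031579 * 2066.81 - 60
     = 5.267763.
Step 4: Ties present; correction factor C = 1 - 36/(19^3 - 19) = 0.994737. Corrected H = 5.267763 / 0.994737 = 5.295635.
Step 5: Under H0, H ~ chi^2(3); p-value = 0.151386.
Step 6: alpha = 0.05. fail to reject H0.

H = 5.2956, df = 3, p = 0.151386, fail to reject H0.


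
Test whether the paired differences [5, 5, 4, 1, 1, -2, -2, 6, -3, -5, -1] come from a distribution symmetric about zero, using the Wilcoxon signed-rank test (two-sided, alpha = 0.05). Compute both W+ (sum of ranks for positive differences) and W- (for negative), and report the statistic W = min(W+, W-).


Step 1: Drop any zero differences (none here) and take |d_i|.
|d| = [5, 5, 4, 1, 1, 2, 2, 6, 3, 5, 1]
Step 2: Midrank |d_i| (ties get averaged ranks).
ranks: |5|->9, |5|->9, |4|->7, |1|->2, |1|->2, |2|->4.5, |2|->4.5, |6|->11, |3|->6, |5|->9, |1|->2
Step 3: Attach original signs; sum ranks with positive sign and with negative sign.
W+ = 9 + 9 + 7 + 2 + 2 + 11 = 40
W- = 4.5 + 4.5 + 6 + 9 + 2 = 26
(Check: W+ + W- = 66 should equal n(n+1)/2 = 66.)
Step 4: Test statistic W = min(W+, W-) = 26.
Step 5: Ties in |d|, so use the tie-corrected normal approximation.
        E[W] = n(n+1)/4 = 11*12/4 = 33.
        Tie groups: |d|=1 (t=3), |d|=2 (t=2), |d|=5 (t=3); sum(t^3 - t) = 54.
        Var[W] = n(n+1)(2n+1)/24 - sum(t^3-t)/48 = 3036/24 - 54/48 = 125.375.
        z = (W - E[W]) / sqrt(Var[W]) = (26 - 33) / 11.1971 = -0.6252.
        Two-sided p = 2*Phi(z) = 0.531865.
Step 6: alpha = 0.05. fail to reject H0.

W+ = 40, W- = 26, W = min = 26, p = 0.531865, fail to reject H0.


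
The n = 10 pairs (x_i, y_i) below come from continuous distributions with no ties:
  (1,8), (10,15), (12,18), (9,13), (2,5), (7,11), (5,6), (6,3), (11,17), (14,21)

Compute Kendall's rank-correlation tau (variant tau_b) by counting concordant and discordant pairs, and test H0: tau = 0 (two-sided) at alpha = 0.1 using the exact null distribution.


Step 1: Enumerate the 45 unordered pairs (i,j) with i<j and classify each by sign(x_j-x_i) * sign(y_j-y_i).
  (1,2):dx=+9,dy=+7->C; (1,3):dx=+11,dy=+10->C; (1,4):dx=+8,dy=+5->C; (1,5):dx=+1,dy=-3->D
  (1,6):dx=+6,dy=+3->C; (1,7):dx=+4,dy=-2->D; (1,8):dx=+5,dy=-5->D; (1,9):dx=+10,dy=+9->C
  (1,10):dx=+13,dy=+13->C; (2,3):dx=+2,dy=+3->C; (2,4):dx=-1,dy=-2->C; (2,5):dx=-8,dy=-10->C
  (2,6):dx=-3,dy=-4->C; (2,7):dx=-5,dy=-9->C; (2,8):dx=-4,dy=-12->C; (2,9):dx=+1,dy=+2->C
  (2,10):dx=+4,dy=+6->C; (3,4):dx=-3,dy=-5->C; (3,5):dx=-10,dy=-13->C; (3,6):dx=-5,dy=-7->C
  (3,7):dx=-7,dy=-12->C; (3,8):dx=-6,dy=-15->C; (3,9):dx=-1,dy=-1->C; (3,10):dx=+2,dy=+3->C
  (4,5):dx=-7,dy=-8->C; (4,6):dx=-2,dy=-2->C; (4,7):dx=-4,dy=-7->C; (4,8):dx=-3,dy=-10->C
  (4,9):dx=+2,dy=+4->C; (4,10):dx=+5,dy=+8->C; (5,6):dx=+5,dy=+6->C; (5,7):dx=+3,dy=+1->C
  (5,8):dx=+4,dy=-2->D; (5,9):dx=+9,dy=+12->C; (5,10):dx=+12,dy=+16->C; (6,7):dx=-2,dy=-5->C
  (6,8):dx=-1,dy=-8->C; (6,9):dx=+4,dy=+6->C; (6,10):dx=+7,dy=+10->C; (7,8):dx=+1,dy=-3->D
  (7,9):dx=+6,dy=+11->C; (7,10):dx=+9,dy=+15->C; (8,9):dx=+5,dy=+14->C; (8,10):dx=+8,dy=+18->C
  (9,10):dx=+3,dy=+4->C
Step 2: C = 40, D = 5, total pairs = 45.
Step 3: tau = (C - D)/(n(n-1)/2) = (40 - 5)/45 = 0.777778.
Step 4: Exact two-sided p-value (enumerate n! = 3628800 permutations of y under H0): p = 0.000946.
Step 5: alpha = 0.1. reject H0.

tau_b = 0.7778 (C=40, D=5), p = 0.000946, reject H0.


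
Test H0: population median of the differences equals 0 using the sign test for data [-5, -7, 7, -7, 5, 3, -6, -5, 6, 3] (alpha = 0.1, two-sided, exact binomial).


Step 1: Discard zero differences. Original n = 10; n_eff = number of nonzero differences = 10.
Nonzero differences (with sign): -5, -7, +7, -7, +5, +3, -6, -5, +6, +3
Step 2: Count signs: positive = 5, negative = 5.
Step 3: Under H0: P(positive) = 0.5, so the number of positives S ~ Bin(10, 0.5).
Step 4: Two-sided exact p-value = sum of Bin(10,0.5) probabilities at or below the observed probability = 1.000000.
Step 5: alpha = 0.1. fail to reject H0.

n_eff = 10, pos = 5, neg = 5, p = 1.000000, fail to reject H0.


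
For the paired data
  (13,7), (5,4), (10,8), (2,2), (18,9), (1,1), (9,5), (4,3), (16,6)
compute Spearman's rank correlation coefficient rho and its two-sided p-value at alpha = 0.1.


Step 1: Rank x and y separately (midranks; no ties here).
rank(x): 13->7, 5->4, 10->6, 2->2, 18->9, 1->1, 9->5, 4->3, 16->8
rank(y): 7->7, 4->4, 8->8, 2->2, 9->9, 1->1, 5->5, 3->3, 6->6
Step 2: d_i = R_x(i) - R_y(i); compute d_i^2.
  (7-7)^2=0, (4-4)^2=0, (6-8)^2=4, (2-2)^2=0, (9-9)^2=0, (1-1)^2=0, (5-5)^2=0, (3-3)^2=0, (8-6)^2=4
sum(d^2) = 8.
Step 3: rho = 1 - 6*8 / (9*(9^2 - 1)) = 1 - 48/720 = 0.933333.
Step 4: Under H0, t = rho * sqrt((n-2)/(1-rho^2)) = 6.8783 ~ t(7).
Step 5: Two-sided p-value from the t-distribution with 7 df = 0.000236.
Step 6: alpha = 0.1. reject H0.

rho = 0.9333, p = 0.000236, reject H0 at alpha = 0.1.


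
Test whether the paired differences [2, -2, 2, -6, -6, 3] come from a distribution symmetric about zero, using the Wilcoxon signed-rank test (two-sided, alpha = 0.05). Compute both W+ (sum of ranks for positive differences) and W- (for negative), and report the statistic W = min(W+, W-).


Step 1: Drop any zero differences (none here) and take |d_i|.
|d| = [2, 2, 2, 6, 6, 3]
Step 2: Midrank |d_i| (ties get averaged ranks).
ranks: |2|->2, |2|->2, |2|->2, |6|->5.5, |6|->5.5, |3|->4
Step 3: Attach original signs; sum ranks with positive sign and with negative sign.
W+ = 2 + 2 + 4 = 8
W- = 2 + 5.5 + 5.5 = 13
(Check: W+ + W- = 21 should equal n(n+1)/2 = 21.)
Step 4: Test statistic W = min(W+, W-) = 8.
Step 5: Ties in |d|, so use the tie-corrected normal approximation.
        E[W] = n(n+1)/4 = 6*7/4 = 10.5.
        Tie groups: |d|=2 (t=3), |d|=6 (t=2); sum(t^3 - t) = 30.
        Var[W] = n(n+1)(2n+1)/24 - sum(t^3-t)/48 = 546/24 - 30/48 = 22.125.
        z = (W - E[W]) / sqrt(Var[W]) = (8 - 10.5) / 4.7037 = -0.5315.
        Two-sided p = 2*Phi(z) = 0.595076.
Step 6: alpha = 0.05. fail to reject H0.

W+ = 8, W- = 13, W = min = 8, p = 0.595076, fail to reject H0.


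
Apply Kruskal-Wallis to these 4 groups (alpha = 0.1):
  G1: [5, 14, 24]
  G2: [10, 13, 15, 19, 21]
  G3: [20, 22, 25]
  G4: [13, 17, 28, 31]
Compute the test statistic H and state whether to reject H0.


Step 1: Combine all N = 15 observations and assign midranks.
sorted (value, group, rank): (5,G1,1), (10,G2,2), (13,G2,3.5), (13,G4,3.5), (14,G1,5), (15,G2,6), (17,G4,7), (19,G2,8), (20,G3,9), (21,G2,10), (22,G3,11), (24,G1,12), (25,G3,13), (28,G4,14), (31,G4,15)
Step 2: Sum ranks within each group.
R_1 = 18 (n_1 = 3)
R_2 = 29.5 (n_2 = 5)
R_3 = 33 (n_3 = 3)
R_4 = 39.5 (n_4 = 4)
Step 3: H = 12/(N(N+1)) * sum(R_i^2/n_i) - 3(N+1)
     = 12/(15*16) * (18^2/3 + 29.5^2/5 + 33^2/3 + 39.5^2/4) - 3*16
     = 0.050000 * 1035.11 - 48
     = 3.755625.
Step 4: Ties present; correction factor C = 1 - 6/(15^3 - 15) = 0.998214. Corrected H = 3.755625 / 0.998214 = 3.762343.
Step 5: Under H0, H ~ chi^2(3); p-value = 0.288297.
Step 6: alpha = 0.1. fail to reject H0.

H = 3.7623, df = 3, p = 0.288297, fail to reject H0.


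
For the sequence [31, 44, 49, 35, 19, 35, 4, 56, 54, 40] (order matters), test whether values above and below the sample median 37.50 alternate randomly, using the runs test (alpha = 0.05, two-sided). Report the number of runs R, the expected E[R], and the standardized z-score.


Step 1: Compute median = 37.50; label A = above, B = below.
Labels in order: BAABBBBAAA  (n_A = 5, n_B = 5)
Step 2: Count runs R = 4.
Step 3: Under H0 (random ordering), E[R] = 2*n_A*n_B/(n_A+n_B) + 1 = 2*5*5/10 + 1 = 6.0000.
        Var[R] = 2*n_A*n_B*(2*n_A*n_B - n_A - n_B) / ((n_A+n_B)^2 * (n_A+n_B-1)) = 2000/900 = 2.2222.
        SD[R] = 1.4907.
Step 4: Continuity-corrected z = (R + 0.5 - E[R]) / SD[R] = (4 + 0.5 - 6.0000) / 1.4907 = -1.0062.
Step 5: Two-sided p-value via normal approximation = 2*(1 - Phi(|z|)) = 0.314305.
Step 6: alpha = 0.05. fail to reject H0.

R = 4, z = -1.0062, p = 0.314305, fail to reject H0.


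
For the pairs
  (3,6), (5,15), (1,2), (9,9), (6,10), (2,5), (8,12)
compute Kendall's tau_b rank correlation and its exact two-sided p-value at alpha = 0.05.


Step 1: Enumerate the 21 unordered pairs (i,j) with i<j and classify each by sign(x_j-x_i) * sign(y_j-y_i).
  (1,2):dx=+2,dy=+9->C; (1,3):dx=-2,dy=-4->C; (1,4):dx=+6,dy=+3->C; (1,5):dx=+3,dy=+4->C
  (1,6):dx=-1,dy=-1->C; (1,7):dx=+5,dy=+6->C; (2,3):dx=-4,dy=-13->C; (2,4):dx=+4,dy=-6->D
  (2,5):dx=+1,dy=-5->D; (2,6):dx=-3,dy=-10->C; (2,7):dx=+3,dy=-3->D; (3,4):dx=+8,dy=+7->C
  (3,5):dx=+5,dy=+8->C; (3,6):dx=+1,dy=+3->C; (3,7):dx=+7,dy=+10->C; (4,5):dx=-3,dy=+1->D
  (4,6):dx=-7,dy=-4->C; (4,7):dx=-1,dy=+3->D; (5,6):dx=-4,dy=-5->C; (5,7):dx=+2,dy=+2->C
  (6,7):dx=+6,dy=+7->C
Step 2: C = 16, D = 5, total pairs = 21.
Step 3: tau = (C - D)/(n(n-1)/2) = (16 - 5)/21 = 0.523810.
Step 4: Exact two-sided p-value (enumerate n! = 5040 permutations of y under H0): p = 0.136111.
Step 5: alpha = 0.05. fail to reject H0.

tau_b = 0.5238 (C=16, D=5), p = 0.136111, fail to reject H0.


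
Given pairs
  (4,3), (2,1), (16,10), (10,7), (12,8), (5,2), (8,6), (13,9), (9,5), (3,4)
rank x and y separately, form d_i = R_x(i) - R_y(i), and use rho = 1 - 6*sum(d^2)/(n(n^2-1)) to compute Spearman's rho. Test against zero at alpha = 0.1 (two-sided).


Step 1: Rank x and y separately (midranks; no ties here).
rank(x): 4->3, 2->1, 16->10, 10->7, 12->8, 5->4, 8->5, 13->9, 9->6, 3->2
rank(y): 3->3, 1->1, 10->10, 7->7, 8->8, 2->2, 6->6, 9->9, 5->5, 4->4
Step 2: d_i = R_x(i) - R_y(i); compute d_i^2.
  (3-3)^2=0, (1-1)^2=0, (10-10)^2=0, (7-7)^2=0, (8-8)^2=0, (4-2)^2=4, (5-6)^2=1, (9-9)^2=0, (6-5)^2=1, (2-4)^2=4
sum(d^2) = 10.
Step 3: rho = 1 - 6*10 / (10*(10^2 - 1)) = 1 - 60/990 = 0.939394.
Step 4: Under H0, t = rho * sqrt((n-2)/(1-rho^2)) = 7.7500 ~ t(8).
Step 5: Two-sided p-value from the t-distribution with 8 df = 0.000055.
Step 6: alpha = 0.1. reject H0.

rho = 0.9394, p = 0.000055, reject H0 at alpha = 0.1.


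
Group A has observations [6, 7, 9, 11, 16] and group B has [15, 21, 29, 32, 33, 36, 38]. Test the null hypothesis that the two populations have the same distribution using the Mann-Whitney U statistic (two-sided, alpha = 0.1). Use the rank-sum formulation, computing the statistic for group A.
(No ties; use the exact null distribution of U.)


Step 1: Combine and sort all 12 observations; assign midranks.
sorted (value, group): (6,X), (7,X), (9,X), (11,X), (15,Y), (16,X), (21,Y), (29,Y), (32,Y), (33,Y), (36,Y), (38,Y)
ranks: 6->1, 7->2, 9->3, 11->4, 15->5, 16->6, 21->7, 29->8, 32->9, 33->10, 36->11, 38->12
Step 2: Rank sum for X: R1 = 1 + 2 + 3 + 4 + 6 = 16.
Step 3: U_X = R1 - n1(n1+1)/2 = 16 - 5*6/2 = 16 - 15 = 1.
       U_Y = n1*n2 - U_X = 35 - 1 = 34.
Step 4: No ties, so the exact null distribution of U (based on enumerating the C(12,5) = 792 equally likely rank assignments) gives the two-sided p-value.
Step 5: p-value = 0.005051; compare to alpha = 0.1. reject H0.

U_X = 1, p = 0.005051, reject H0 at alpha = 0.1.


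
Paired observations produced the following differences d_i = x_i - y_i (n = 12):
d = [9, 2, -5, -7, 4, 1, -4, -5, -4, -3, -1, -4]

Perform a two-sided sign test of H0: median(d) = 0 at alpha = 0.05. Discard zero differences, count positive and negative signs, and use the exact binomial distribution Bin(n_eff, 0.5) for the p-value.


Step 1: Discard zero differences. Original n = 12; n_eff = number of nonzero differences = 12.
Nonzero differences (with sign): +9, +2, -5, -7, +4, +1, -4, -5, -4, -3, -1, -4
Step 2: Count signs: positive = 4, negative = 8.
Step 3: Under H0: P(positive) = 0.5, so the number of positives S ~ Bin(12, 0.5).
Step 4: Two-sided exact p-value = sum of Bin(12,0.5) probabilities at or below the observed probability = 0.387695.
Step 5: alpha = 0.05. fail to reject H0.

n_eff = 12, pos = 4, neg = 8, p = 0.387695, fail to reject H0.


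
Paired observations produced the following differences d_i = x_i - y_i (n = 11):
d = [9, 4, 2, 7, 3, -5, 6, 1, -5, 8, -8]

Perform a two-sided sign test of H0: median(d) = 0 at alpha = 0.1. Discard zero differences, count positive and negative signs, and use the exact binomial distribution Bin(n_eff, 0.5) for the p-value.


Step 1: Discard zero differences. Original n = 11; n_eff = number of nonzero differences = 11.
Nonzero differences (with sign): +9, +4, +2, +7, +3, -5, +6, +1, -5, +8, -8
Step 2: Count signs: positive = 8, negative = 3.
Step 3: Under H0: P(positive) = 0.5, so the number of positives S ~ Bin(11, 0.5).
Step 4: Two-sided exact p-value = sum of Bin(11,0.5) probabilities at or below the observed probability = 0.226562.
Step 5: alpha = 0.1. fail to reject H0.

n_eff = 11, pos = 8, neg = 3, p = 0.226562, fail to reject H0.


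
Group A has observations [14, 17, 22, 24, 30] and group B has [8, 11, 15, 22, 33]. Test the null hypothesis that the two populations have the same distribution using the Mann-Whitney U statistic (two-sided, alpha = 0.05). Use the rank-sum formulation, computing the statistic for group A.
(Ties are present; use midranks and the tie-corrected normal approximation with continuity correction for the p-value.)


Step 1: Combine and sort all 10 observations; assign midranks.
sorted (value, group): (8,Y), (11,Y), (14,X), (15,Y), (17,X), (22,X), (22,Y), (24,X), (30,X), (33,Y)
ranks: 8->1, 11->2, 14->3, 15->4, 17->5, 22->6.5, 22->6.5, 24->8, 30->9, 33->10
Step 2: Rank sum for X: R1 = 3 + 5 + 6.5 + 8 + 9 = 31.5.
Step 3: U_X = R1 - n1(n1+1)/2 = 31.5 - 5*6/2 = 31.5 - 15 = 16.5.
       U_Y = n1*n2 - U_X = 25 - 16.5 = 8.5.
Step 4: Ties are present, so use the tie-corrected normal approximation (with continuity correction) for the p-value.
Step 5: p-value = 0.463344; compare to alpha = 0.05. fail to reject H0.

U_X = 16.5, p = 0.463344, fail to reject H0 at alpha = 0.05.


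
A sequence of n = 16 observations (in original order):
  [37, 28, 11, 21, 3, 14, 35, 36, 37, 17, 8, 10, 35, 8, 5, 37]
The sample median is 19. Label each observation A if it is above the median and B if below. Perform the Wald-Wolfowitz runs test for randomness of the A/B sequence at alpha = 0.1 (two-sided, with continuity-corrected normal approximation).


Step 1: Compute median = 19; label A = above, B = below.
Labels in order: AABABBAAABBBABBA  (n_A = 8, n_B = 8)
Step 2: Count runs R = 9.
Step 3: Under H0 (random ordering), E[R] = 2*n_A*n_B/(n_A+n_B) + 1 = 2*8*8/16 + 1 = 9.0000.
        Var[R] = 2*n_A*n_B*(2*n_A*n_B - n_A - n_B) / ((n_A+n_B)^2 * (n_A+n_B-1)) = 14336/3840 = 3.7333.
        SD[R] = 1.9322.
Step 4: R = E[R], so z = 0 with no continuity correction.
Step 5: Two-sided p-value via normal approximation = 2*(1 - Phi(|z|)) = 1.000000.
Step 6: alpha = 0.1. fail to reject H0.

R = 9, z = 0.0000, p = 1.000000, fail to reject H0.


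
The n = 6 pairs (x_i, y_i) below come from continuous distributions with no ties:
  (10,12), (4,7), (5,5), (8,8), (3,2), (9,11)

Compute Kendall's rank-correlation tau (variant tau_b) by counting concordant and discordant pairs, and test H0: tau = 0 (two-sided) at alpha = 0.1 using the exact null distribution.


Step 1: Enumerate the 15 unordered pairs (i,j) with i<j and classify each by sign(x_j-x_i) * sign(y_j-y_i).
  (1,2):dx=-6,dy=-5->C; (1,3):dx=-5,dy=-7->C; (1,4):dx=-2,dy=-4->C; (1,5):dx=-7,dy=-10->C
  (1,6):dx=-1,dy=-1->C; (2,3):dx=+1,dy=-2->D; (2,4):dx=+4,dy=+1->C; (2,5):dx=-1,dy=-5->C
  (2,6):dx=+5,dy=+4->C; (3,4):dx=+3,dy=+3->C; (3,5):dx=-2,dy=-3->C; (3,6):dx=+4,dy=+6->C
  (4,5):dx=-5,dy=-6->C; (4,6):dx=+1,dy=+3->C; (5,6):dx=+6,dy=+9->C
Step 2: C = 14, D = 1, total pairs = 15.
Step 3: tau = (C - D)/(n(n-1)/2) = (14 - 1)/15 = 0.866667.
Step 4: Exact two-sided p-value (enumerate n! = 720 permutations of y under H0): p = 0.016667.
Step 5: alpha = 0.1. reject H0.

tau_b = 0.8667 (C=14, D=1), p = 0.016667, reject H0.


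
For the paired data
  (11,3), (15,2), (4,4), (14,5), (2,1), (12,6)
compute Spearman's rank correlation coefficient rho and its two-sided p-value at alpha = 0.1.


Step 1: Rank x and y separately (midranks; no ties here).
rank(x): 11->3, 15->6, 4->2, 14->5, 2->1, 12->4
rank(y): 3->3, 2->2, 4->4, 5->5, 1->1, 6->6
Step 2: d_i = R_x(i) - R_y(i); compute d_i^2.
  (3-3)^2=0, (6-2)^2=16, (2-4)^2=4, (5-5)^2=0, (1-1)^2=0, (4-6)^2=4
sum(d^2) = 24.
Step 3: rho = 1 - 6*24 / (6*(6^2 - 1)) = 1 - 144/210 = 0.314286.
Step 4: Under H0, t = rho * sqrt((n-2)/(1-rho^2)) = 0.6621 ~ t(4).
Step 5: Two-sided p-value from the t-distribution with 4 df = 0.544093.
Step 6: alpha = 0.1. fail to reject H0.

rho = 0.3143, p = 0.544093, fail to reject H0 at alpha = 0.1.


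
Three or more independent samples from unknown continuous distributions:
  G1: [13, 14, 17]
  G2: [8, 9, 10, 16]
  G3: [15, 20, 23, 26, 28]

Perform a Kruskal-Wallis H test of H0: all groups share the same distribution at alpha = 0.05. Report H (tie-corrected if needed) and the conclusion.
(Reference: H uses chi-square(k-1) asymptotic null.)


Step 1: Combine all N = 12 observations and assign midranks.
sorted (value, group, rank): (8,G2,1), (9,G2,2), (10,G2,3), (13,G1,4), (14,G1,5), (15,G3,6), (16,G2,7), (17,G1,8), (20,G3,9), (23,G3,10), (26,G3,11), (28,G3,12)
Step 2: Sum ranks within each group.
R_1 = 17 (n_1 = 3)
R_2 = 13 (n_2 = 4)
R_3 = 48 (n_3 = 5)
Step 3: H = 12/(N(N+1)) * sum(R_i^2/n_i) - 3(N+1)
     = 12/(12*13) * (17^2/3 + 13^2/4 + 48^2/5) - 3*13
     = 0.076923 * 599.383 - 39
     = 7.106410.
Step 4: No ties, so H is used without correction.
Step 5: Under H0, H ~ chi^2(2); p-value = 0.028633.
Step 6: alpha = 0.05. reject H0.

H = 7.1064, df = 2, p = 0.028633, reject H0.


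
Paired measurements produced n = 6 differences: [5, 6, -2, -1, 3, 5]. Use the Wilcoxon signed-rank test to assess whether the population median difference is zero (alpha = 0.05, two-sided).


Step 1: Drop any zero differences (none here) and take |d_i|.
|d| = [5, 6, 2, 1, 3, 5]
Step 2: Midrank |d_i| (ties get averaged ranks).
ranks: |5|->4.5, |6|->6, |2|->2, |1|->1, |3|->3, |5|->4.5
Step 3: Attach original signs; sum ranks with positive sign and with negative sign.
W+ = 4.5 + 6 + 3 + 4.5 = 18
W- = 2 + 1 = 3
(Check: W+ + W- = 21 should equal n(n+1)/2 = 21.)
Step 4: Test statistic W = min(W+, W-) = 3.
Step 5: Ties in |d|, so use the tie-corrected normal approximation.
        E[W] = n(n+1)/4 = 6*7/4 = 10.5.
        Tie groups: |d|=5 (t=2); sum(t^3 - t) = 6.
        Var[W] = n(n+1)(2n+1)/24 - sum(t^3-t)/48 = 546/24 - 6/48 = 22.625.
        z = (W - E[W]) / sqrt(Var[W]) = (3 - 10.5) / 4.7566 = -1.5768.
        Two-sided p = 2*Phi(z) = 0.114850.
Step 6: alpha = 0.05. fail to reject H0.

W+ = 18, W- = 3, W = min = 3, p = 0.114850, fail to reject H0.


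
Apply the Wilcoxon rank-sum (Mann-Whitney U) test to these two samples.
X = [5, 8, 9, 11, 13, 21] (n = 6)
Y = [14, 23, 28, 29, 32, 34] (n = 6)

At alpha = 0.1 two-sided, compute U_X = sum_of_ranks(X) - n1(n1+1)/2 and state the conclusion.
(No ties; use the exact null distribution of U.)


Step 1: Combine and sort all 12 observations; assign midranks.
sorted (value, group): (5,X), (8,X), (9,X), (11,X), (13,X), (14,Y), (21,X), (23,Y), (28,Y), (29,Y), (32,Y), (34,Y)
ranks: 5->1, 8->2, 9->3, 11->4, 13->5, 14->6, 21->7, 23->8, 28->9, 29->10, 32->11, 34->12
Step 2: Rank sum for X: R1 = 1 + 2 + 3 + 4 + 5 + 7 = 22.
Step 3: U_X = R1 - n1(n1+1)/2 = 22 - 6*7/2 = 22 - 21 = 1.
       U_Y = n1*n2 - U_X = 36 - 1 = 35.
Step 4: No ties, so the exact null distribution of U (based on enumerating the C(12,6) = 924 equally likely rank assignments) gives the two-sided p-value.
Step 5: p-value = 0.004329; compare to alpha = 0.1. reject H0.

U_X = 1, p = 0.004329, reject H0 at alpha = 0.1.


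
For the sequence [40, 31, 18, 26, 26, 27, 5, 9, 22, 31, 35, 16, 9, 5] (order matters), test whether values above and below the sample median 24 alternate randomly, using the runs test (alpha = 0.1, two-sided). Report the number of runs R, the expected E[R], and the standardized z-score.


Step 1: Compute median = 24; label A = above, B = below.
Labels in order: AABAAABBBAABBB  (n_A = 7, n_B = 7)
Step 2: Count runs R = 6.
Step 3: Under H0 (random ordering), E[R] = 2*n_A*n_B/(n_A+n_B) + 1 = 2*7*7/14 + 1 = 8.0000.
        Var[R] = 2*n_A*n_B*(2*n_A*n_B - n_A - n_B) / ((n_A+n_B)^2 * (n_A+n_B-1)) = 8232/2548 = 3.2308.
        SD[R] = 1.7974.
Step 4: Continuity-corrected z = (R + 0.5 - E[R]) / SD[R] = (6 + 0.5 - 8.0000) / 1.7974 = -0.8345.
Step 5: Two-sided p-value via normal approximation = 2*(1 - Phi(|z|)) = 0.403986.
Step 6: alpha = 0.1. fail to reject H0.

R = 6, z = -0.8345, p = 0.403986, fail to reject H0.


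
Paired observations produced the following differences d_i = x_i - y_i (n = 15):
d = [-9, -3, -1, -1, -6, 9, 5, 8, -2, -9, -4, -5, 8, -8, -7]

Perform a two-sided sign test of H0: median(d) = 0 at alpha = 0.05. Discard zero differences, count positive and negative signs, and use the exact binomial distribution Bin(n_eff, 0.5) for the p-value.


Step 1: Discard zero differences. Original n = 15; n_eff = number of nonzero differences = 15.
Nonzero differences (with sign): -9, -3, -1, -1, -6, +9, +5, +8, -2, -9, -4, -5, +8, -8, -7
Step 2: Count signs: positive = 4, negative = 11.
Step 3: Under H0: P(positive) = 0.5, so the number of positives S ~ Bin(15, 0.5).
Step 4: Two-sided exact p-value = sum of Bin(15,0.5) probabilities at or below the observed probability = 0.118469.
Step 5: alpha = 0.05. fail to reject H0.

n_eff = 15, pos = 4, neg = 11, p = 0.118469, fail to reject H0.


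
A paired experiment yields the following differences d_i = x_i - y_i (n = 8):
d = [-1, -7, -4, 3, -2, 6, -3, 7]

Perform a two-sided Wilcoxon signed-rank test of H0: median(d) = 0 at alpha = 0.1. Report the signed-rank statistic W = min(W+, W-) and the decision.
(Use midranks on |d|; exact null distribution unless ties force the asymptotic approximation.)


Step 1: Drop any zero differences (none here) and take |d_i|.
|d| = [1, 7, 4, 3, 2, 6, 3, 7]
Step 2: Midrank |d_i| (ties get averaged ranks).
ranks: |1|->1, |7|->7.5, |4|->5, |3|->3.5, |2|->2, |6|->6, |3|->3.5, |7|->7.5
Step 3: Attach original signs; sum ranks with positive sign and with negative sign.
W+ = 3.5 + 6 + 7.5 = 17
W- = 1 + 7.5 + 5 + 2 + 3.5 = 19
(Check: W+ + W- = 36 should equal n(n+1)/2 = 36.)
Step 4: Test statistic W = min(W+, W-) = 17.
Step 5: Ties in |d|, so use the tie-corrected normal approximation.
        E[W] = n(n+1)/4 = 8*9/4 = 18.
        Tie groups: |d|=3 (t=2), |d|=7 (t=2); sum(t^3 - t) = 12.
        Var[W] = n(n+1)(2n+1)/24 - sum(t^3-t)/48 = 1224/24 - 12/48 = 50.75.
        z = (W - E[W]) / sqrt(Var[W]) = (17 - 18) / 7.1239 = -0.1404.
        Two-sided p = 2*Phi(z) = 0.888366.
Step 6: alpha = 0.1. fail to reject H0.

W+ = 17, W- = 19, W = min = 17, p = 0.888366, fail to reject H0.


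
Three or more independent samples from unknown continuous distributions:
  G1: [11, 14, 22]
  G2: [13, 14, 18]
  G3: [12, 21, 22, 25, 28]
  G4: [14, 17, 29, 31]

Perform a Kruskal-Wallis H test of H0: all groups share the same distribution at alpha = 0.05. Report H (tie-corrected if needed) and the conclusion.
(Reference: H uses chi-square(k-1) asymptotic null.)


Step 1: Combine all N = 15 observations and assign midranks.
sorted (value, group, rank): (11,G1,1), (12,G3,2), (13,G2,3), (14,G1,5), (14,G2,5), (14,G4,5), (17,G4,7), (18,G2,8), (21,G3,9), (22,G1,10.5), (22,G3,10.5), (25,G3,12), (28,G3,13), (29,G4,14), (31,G4,15)
Step 2: Sum ranks within each group.
R_1 = 16.5 (n_1 = 3)
R_2 = 16 (n_2 = 3)
R_3 = 46.5 (n_3 = 5)
R_4 = 41 (n_4 = 4)
Step 3: H = 12/(N(N+1)) * sum(R_i^2/n_i) - 3(N+1)
     = 12/(15*16) * (16.5^2/3 + 16^2/3 + 46.5^2/5 + 41^2/4) - 3*16
     = 0.050000 * 1028.78 - 48
     = 3.439167.
Step 4: Ties present; correction factor C = 1 - 30/(15^3 - 15) = 0.991071. Corrected H = 3.439167 / 0.991071 = 3.470150.
Step 5: Under H0, H ~ chi^2(3); p-value = 0.324654.
Step 6: alpha = 0.05. fail to reject H0.

H = 3.4702, df = 3, p = 0.324654, fail to reject H0.


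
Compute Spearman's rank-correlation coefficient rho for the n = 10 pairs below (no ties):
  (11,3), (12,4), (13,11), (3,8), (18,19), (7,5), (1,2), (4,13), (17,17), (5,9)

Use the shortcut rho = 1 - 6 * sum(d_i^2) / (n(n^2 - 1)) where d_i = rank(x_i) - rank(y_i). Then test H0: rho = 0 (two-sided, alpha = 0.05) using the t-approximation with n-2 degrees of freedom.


Step 1: Rank x and y separately (midranks; no ties here).
rank(x): 11->6, 12->7, 13->8, 3->2, 18->10, 7->5, 1->1, 4->3, 17->9, 5->4
rank(y): 3->2, 4->3, 11->7, 8->5, 19->10, 5->4, 2->1, 13->8, 17->9, 9->6
Step 2: d_i = R_x(i) - R_y(i); compute d_i^2.
  (6-2)^2=16, (7-3)^2=16, (8-7)^2=1, (2-5)^2=9, (10-10)^2=0, (5-4)^2=1, (1-1)^2=0, (3-8)^2=25, (9-9)^2=0, (4-6)^2=4
sum(d^2) = 72.
Step 3: rho = 1 - 6*72 / (10*(10^2 - 1)) = 1 - 432/990 = 0.563636.
Step 4: Under H0, t = rho * sqrt((n-2)/(1-rho^2)) = 1.9300 ~ t(8).
Step 5: Two-sided p-value from the t-distribution with 8 df = 0.089724.
Step 6: alpha = 0.05. fail to reject H0.

rho = 0.5636, p = 0.089724, fail to reject H0 at alpha = 0.05.


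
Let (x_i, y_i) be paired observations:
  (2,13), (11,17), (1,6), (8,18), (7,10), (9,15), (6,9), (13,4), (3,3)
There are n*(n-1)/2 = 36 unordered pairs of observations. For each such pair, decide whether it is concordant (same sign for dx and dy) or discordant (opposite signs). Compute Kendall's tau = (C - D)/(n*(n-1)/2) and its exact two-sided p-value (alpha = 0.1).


Step 1: Enumerate the 36 unordered pairs (i,j) with i<j and classify each by sign(x_j-x_i) * sign(y_j-y_i).
  (1,2):dx=+9,dy=+4->C; (1,3):dx=-1,dy=-7->C; (1,4):dx=+6,dy=+5->C; (1,5):dx=+5,dy=-3->D
  (1,6):dx=+7,dy=+2->C; (1,7):dx=+4,dy=-4->D; (1,8):dx=+11,dy=-9->D; (1,9):dx=+1,dy=-10->D
  (2,3):dx=-10,dy=-11->C; (2,4):dx=-3,dy=+1->D; (2,5):dx=-4,dy=-7->C; (2,6):dx=-2,dy=-2->C
  (2,7):dx=-5,dy=-8->C; (2,8):dx=+2,dy=-13->D; (2,9):dx=-8,dy=-14->C; (3,4):dx=+7,dy=+12->C
  (3,5):dx=+6,dy=+4->C; (3,6):dx=+8,dy=+9->C; (3,7):dx=+5,dy=+3->C; (3,8):dx=+12,dy=-2->D
  (3,9):dx=+2,dy=-3->D; (4,5):dx=-1,dy=-8->C; (4,6):dx=+1,dy=-3->D; (4,7):dx=-2,dy=-9->C
  (4,8):dx=+5,dy=-14->D; (4,9):dx=-5,dy=-15->C; (5,6):dx=+2,dy=+5->C; (5,7):dx=-1,dy=-1->C
  (5,8):dx=+6,dy=-6->D; (5,9):dx=-4,dy=-7->C; (6,7):dx=-3,dy=-6->C; (6,8):dx=+4,dy=-11->D
  (6,9):dx=-6,dy=-12->C; (7,8):dx=+7,dy=-5->D; (7,9):dx=-3,dy=-6->C; (8,9):dx=-10,dy=-1->C
Step 2: C = 23, D = 13, total pairs = 36.
Step 3: tau = (C - D)/(n(n-1)/2) = (23 - 13)/36 = 0.277778.
Step 4: Exact two-sided p-value (enumerate n! = 362880 permutations of y under H0): p = 0.358488.
Step 5: alpha = 0.1. fail to reject H0.

tau_b = 0.2778 (C=23, D=13), p = 0.358488, fail to reject H0.


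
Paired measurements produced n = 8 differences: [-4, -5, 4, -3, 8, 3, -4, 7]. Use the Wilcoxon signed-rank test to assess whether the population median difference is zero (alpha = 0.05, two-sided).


Step 1: Drop any zero differences (none here) and take |d_i|.
|d| = [4, 5, 4, 3, 8, 3, 4, 7]
Step 2: Midrank |d_i| (ties get averaged ranks).
ranks: |4|->4, |5|->6, |4|->4, |3|->1.5, |8|->8, |3|->1.5, |4|->4, |7|->7
Step 3: Attach original signs; sum ranks with positive sign and with negative sign.
W+ = 4 + 8 + 1.5 + 7 = 20.5
W- = 4 + 6 + 1.5 + 4 = 15.5
(Check: W+ + W- = 36 should equal n(n+1)/2 = 36.)
Step 4: Test statistic W = min(W+, W-) = 15.5.
Step 5: Ties in |d|, so use the tie-corrected normal approximation.
        E[W] = n(n+1)/4 = 8*9/4 = 18.
        Tie groups: |d|=3 (t=2), |d|=4 (t=3); sum(t^3 - t) = 30.
        Var[W] = n(n+1)(2n+1)/24 - sum(t^3-t)/48 = 1224/24 - 30/48 = 50.375.
        z = (W - E[W]) / sqrt(Var[W]) = (15.5 - 18) / 7.0975 = -0.3522.
        Two-sided p = 2*Phi(z) = 0.724662.
Step 6: alpha = 0.05. fail to reject H0.

W+ = 20.5, W- = 15.5, W = min = 15.5, p = 0.724662, fail to reject H0.


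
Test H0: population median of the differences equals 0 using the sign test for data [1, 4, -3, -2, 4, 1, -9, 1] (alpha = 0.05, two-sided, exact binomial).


Step 1: Discard zero differences. Original n = 8; n_eff = number of nonzero differences = 8.
Nonzero differences (with sign): +1, +4, -3, -2, +4, +1, -9, +1
Step 2: Count signs: positive = 5, negative = 3.
Step 3: Under H0: P(positive) = 0.5, so the number of positives S ~ Bin(8, 0.5).
Step 4: Two-sided exact p-value = sum of Bin(8,0.5) probabilities at or below the observed probability = 0.726562.
Step 5: alpha = 0.05. fail to reject H0.

n_eff = 8, pos = 5, neg = 3, p = 0.726562, fail to reject H0.


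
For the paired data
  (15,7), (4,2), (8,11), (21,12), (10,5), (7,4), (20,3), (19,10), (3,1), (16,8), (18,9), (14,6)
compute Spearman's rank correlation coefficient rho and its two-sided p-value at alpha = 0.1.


Step 1: Rank x and y separately (midranks; no ties here).
rank(x): 15->7, 4->2, 8->4, 21->12, 10->5, 7->3, 20->11, 19->10, 3->1, 16->8, 18->9, 14->6
rank(y): 7->7, 2->2, 11->11, 12->12, 5->5, 4->4, 3->3, 10->10, 1->1, 8->8, 9->9, 6->6
Step 2: d_i = R_x(i) - R_y(i); compute d_i^2.
  (7-7)^2=0, (2-2)^2=0, (4-11)^2=49, (12-12)^2=0, (5-5)^2=0, (3-4)^2=1, (11-3)^2=64, (10-10)^2=0, (1-1)^2=0, (8-8)^2=0, (9-9)^2=0, (6-6)^2=0
sum(d^2) = 114.
Step 3: rho = 1 - 6*114 / (12*(12^2 - 1)) = 1 - 684/1716 = 0.601399.
Step 4: Under H0, t = rho * sqrt((n-2)/(1-rho^2)) = 2.3804 ~ t(10).
Step 5: Two-sided p-value from the t-distribution with 10 df = 0.038588.
Step 6: alpha = 0.1. reject H0.

rho = 0.6014, p = 0.038588, reject H0 at alpha = 0.1.


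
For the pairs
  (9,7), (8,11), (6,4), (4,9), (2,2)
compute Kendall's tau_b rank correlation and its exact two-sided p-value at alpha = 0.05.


Step 1: Enumerate the 10 unordered pairs (i,j) with i<j and classify each by sign(x_j-x_i) * sign(y_j-y_i).
  (1,2):dx=-1,dy=+4->D; (1,3):dx=-3,dy=-3->C; (1,4):dx=-5,dy=+2->D; (1,5):dx=-7,dy=-5->C
  (2,3):dx=-2,dy=-7->C; (2,4):dx=-4,dy=-2->C; (2,5):dx=-6,dy=-9->C; (3,4):dx=-2,dy=+5->D
  (3,5):dx=-4,dy=-2->C; (4,5):dx=-2,dy=-7->C
Step 2: C = 7, D = 3, total pairs = 10.
Step 3: tau = (C - D)/(n(n-1)/2) = (7 - 3)/10 = 0.400000.
Step 4: Exact two-sided p-value (enumerate n! = 120 permutations of y under H0): p = 0.483333.
Step 5: alpha = 0.05. fail to reject H0.

tau_b = 0.4000 (C=7, D=3), p = 0.483333, fail to reject H0.


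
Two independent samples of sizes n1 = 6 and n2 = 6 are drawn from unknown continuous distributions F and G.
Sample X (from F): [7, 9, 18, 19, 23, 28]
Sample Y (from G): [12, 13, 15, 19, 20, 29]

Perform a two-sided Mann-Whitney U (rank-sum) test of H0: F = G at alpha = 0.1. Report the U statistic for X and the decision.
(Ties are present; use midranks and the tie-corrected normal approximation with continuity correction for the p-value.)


Step 1: Combine and sort all 12 observations; assign midranks.
sorted (value, group): (7,X), (9,X), (12,Y), (13,Y), (15,Y), (18,X), (19,X), (19,Y), (20,Y), (23,X), (28,X), (29,Y)
ranks: 7->1, 9->2, 12->3, 13->4, 15->5, 18->6, 19->7.5, 19->7.5, 20->9, 23->10, 28->11, 29->12
Step 2: Rank sum for X: R1 = 1 + 2 + 6 + 7.5 + 10 + 11 = 37.5.
Step 3: U_X = R1 - n1(n1+1)/2 = 37.5 - 6*7/2 = 37.5 - 21 = 16.5.
       U_Y = n1*n2 - U_X = 36 - 16.5 = 19.5.
Step 4: Ties are present, so use the tie-corrected normal approximation (with continuity correction) for the p-value.
Step 5: p-value = 0.872559; compare to alpha = 0.1. fail to reject H0.

U_X = 16.5, p = 0.872559, fail to reject H0 at alpha = 0.1.


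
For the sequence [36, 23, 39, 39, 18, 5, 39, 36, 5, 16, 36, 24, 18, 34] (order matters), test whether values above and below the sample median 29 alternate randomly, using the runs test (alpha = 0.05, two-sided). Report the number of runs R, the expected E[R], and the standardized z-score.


Step 1: Compute median = 29; label A = above, B = below.
Labels in order: ABAABBAABBABBA  (n_A = 7, n_B = 7)
Step 2: Count runs R = 9.
Step 3: Under H0 (random ordering), E[R] = 2*n_A*n_B/(n_A+n_B) + 1 = 2*7*7/14 + 1 = 8.0000.
        Var[R] = 2*n_A*n_B*(2*n_A*n_B - n_A - n_B) / ((n_A+n_B)^2 * (n_A+n_B-1)) = 8232/2548 = 3.2308.
        SD[R] = 1.7974.
Step 4: Continuity-corrected z = (R - 0.5 - E[R]) / SD[R] = (9 - 0.5 - 8.0000) / 1.7974 = 0.2782.
Step 5: Two-sided p-value via normal approximation = 2*(1 - Phi(|z|)) = 0.780879.
Step 6: alpha = 0.05. fail to reject H0.

R = 9, z = 0.2782, p = 0.780879, fail to reject H0.


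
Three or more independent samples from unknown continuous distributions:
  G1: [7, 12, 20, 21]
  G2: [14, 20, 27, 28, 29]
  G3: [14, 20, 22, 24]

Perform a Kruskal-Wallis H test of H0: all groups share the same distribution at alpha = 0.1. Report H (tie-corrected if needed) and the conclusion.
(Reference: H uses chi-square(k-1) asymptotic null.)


Step 1: Combine all N = 13 observations and assign midranks.
sorted (value, group, rank): (7,G1,1), (12,G1,2), (14,G2,3.5), (14,G3,3.5), (20,G1,6), (20,G2,6), (20,G3,6), (21,G1,8), (22,G3,9), (24,G3,10), (27,G2,11), (28,G2,12), (29,G2,13)
Step 2: Sum ranks within each group.
R_1 = 17 (n_1 = 4)
R_2 = 45.5 (n_2 = 5)
R_3 = 28.5 (n_3 = 4)
Step 3: H = 12/(N(N+1)) * sum(R_i^2/n_i) - 3(N+1)
     = 12/(13*14) * (17^2/4 + 45.5^2/5 + 28.5^2/4) - 3*14
     = 0.065934 * 689.362 - 42
     = 3.452473.
Step 4: Ties present; correction factor C = 1 - 30/(13^3 - 13) = 0.986264. Corrected H = 3.452473 / 0.986264 = 3.500557.
Step 5: Under H0, H ~ chi^2(2); p-value = 0.173726.
Step 6: alpha = 0.1. fail to reject H0.

H = 3.5006, df = 2, p = 0.173726, fail to reject H0.


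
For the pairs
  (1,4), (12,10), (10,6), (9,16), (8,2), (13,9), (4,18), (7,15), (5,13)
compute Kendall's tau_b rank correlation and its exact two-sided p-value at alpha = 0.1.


Step 1: Enumerate the 36 unordered pairs (i,j) with i<j and classify each by sign(x_j-x_i) * sign(y_j-y_i).
  (1,2):dx=+11,dy=+6->C; (1,3):dx=+9,dy=+2->C; (1,4):dx=+8,dy=+12->C; (1,5):dx=+7,dy=-2->D
  (1,6):dx=+12,dy=+5->C; (1,7):dx=+3,dy=+14->C; (1,8):dx=+6,dy=+11->C; (1,9):dx=+4,dy=+9->C
  (2,3):dx=-2,dy=-4->C; (2,4):dx=-3,dy=+6->D; (2,5):dx=-4,dy=-8->C; (2,6):dx=+1,dy=-1->D
  (2,7):dx=-8,dy=+8->D; (2,8):dx=-5,dy=+5->D; (2,9):dx=-7,dy=+3->D; (3,4):dx=-1,dy=+10->D
  (3,5):dx=-2,dy=-4->C; (3,6):dx=+3,dy=+3->C; (3,7):dx=-6,dy=+12->D; (3,8):dx=-3,dy=+9->D
  (3,9):dx=-5,dy=+7->D; (4,5):dx=-1,dy=-14->C; (4,6):dx=+4,dy=-7->D; (4,7):dx=-5,dy=+2->D
  (4,8):dx=-2,dy=-1->C; (4,9):dx=-4,dy=-3->C; (5,6):dx=+5,dy=+7->C; (5,7):dx=-4,dy=+16->D
  (5,8):dx=-1,dy=+13->D; (5,9):dx=-3,dy=+11->D; (6,7):dx=-9,dy=+9->D; (6,8):dx=-6,dy=+6->D
  (6,9):dx=-8,dy=+4->D; (7,8):dx=+3,dy=-3->D; (7,9):dx=+1,dy=-5->D; (8,9):dx=-2,dy=-2->C
Step 2: C = 16, D = 20, total pairs = 36.
Step 3: tau = (C - D)/(n(n-1)/2) = (16 - 20)/36 = -0.111111.
Step 4: Exact two-sided p-value (enumerate n! = 362880 permutations of y under H0): p = 0.761414.
Step 5: alpha = 0.1. fail to reject H0.

tau_b = -0.1111 (C=16, D=20), p = 0.761414, fail to reject H0.


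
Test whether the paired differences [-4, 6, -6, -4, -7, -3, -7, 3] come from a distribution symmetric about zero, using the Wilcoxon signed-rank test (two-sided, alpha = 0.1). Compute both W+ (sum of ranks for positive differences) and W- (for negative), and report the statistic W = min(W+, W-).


Step 1: Drop any zero differences (none here) and take |d_i|.
|d| = [4, 6, 6, 4, 7, 3, 7, 3]
Step 2: Midrank |d_i| (ties get averaged ranks).
ranks: |4|->3.5, |6|->5.5, |6|->5.5, |4|->3.5, |7|->7.5, |3|->1.5, |7|->7.5, |3|->1.5
Step 3: Attach original signs; sum ranks with positive sign and with negative sign.
W+ = 5.5 + 1.5 = 7
W- = 3.5 + 5.5 + 3.5 + 7.5 + 1.5 + 7.5 = 29
(Check: W+ + W- = 36 should equal n(n+1)/2 = 36.)
Step 4: Test statistic W = min(W+, W-) = 7.
Step 5: Ties in |d|, so use the tie-corrected normal approximation.
        E[W] = n(n+1)/4 = 8*9/4 = 18.
        Tie groups: |d|=3 (t=2), |d|=4 (t=2), |d|=6 (t=2), |d|=7 (t=2); sum(t^3 - t) = 24.
        Var[W] = n(n+1)(2n+1)/24 - sum(t^3-t)/48 = 1224/24 - 24/48 = 50.5.
        z = (W - E[W]) / sqrt(Var[W]) = (7 - 18) / 7.1063 = -1.5479.
        Two-sided p = 2*Phi(z) = 0.121643.
Step 6: alpha = 0.1. fail to reject H0.

W+ = 7, W- = 29, W = min = 7, p = 0.121643, fail to reject H0.


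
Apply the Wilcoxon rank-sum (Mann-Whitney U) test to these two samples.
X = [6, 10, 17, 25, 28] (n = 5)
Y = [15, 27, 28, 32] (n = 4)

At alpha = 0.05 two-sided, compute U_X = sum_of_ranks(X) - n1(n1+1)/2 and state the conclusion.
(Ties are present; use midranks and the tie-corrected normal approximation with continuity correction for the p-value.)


Step 1: Combine and sort all 9 observations; assign midranks.
sorted (value, group): (6,X), (10,X), (15,Y), (17,X), (25,X), (27,Y), (28,X), (28,Y), (32,Y)
ranks: 6->1, 10->2, 15->3, 17->4, 25->5, 27->6, 28->7.5, 28->7.5, 32->9
Step 2: Rank sum for X: R1 = 1 + 2 + 4 + 5 + 7.5 = 19.5.
Step 3: U_X = R1 - n1(n1+1)/2 = 19.5 - 5*6/2 = 19.5 - 15 = 4.5.
       U_Y = n1*n2 - U_X = 20 - 4.5 = 15.5.
Step 4: Ties are present, so use the tie-corrected normal approximation (with continuity correction) for the p-value.
Step 5: p-value = 0.218742; compare to alpha = 0.05. fail to reject H0.

U_X = 4.5, p = 0.218742, fail to reject H0 at alpha = 0.05.


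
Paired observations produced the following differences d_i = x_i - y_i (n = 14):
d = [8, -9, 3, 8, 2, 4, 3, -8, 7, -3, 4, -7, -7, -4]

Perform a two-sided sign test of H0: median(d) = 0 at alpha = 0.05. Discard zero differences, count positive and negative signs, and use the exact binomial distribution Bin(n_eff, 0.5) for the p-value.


Step 1: Discard zero differences. Original n = 14; n_eff = number of nonzero differences = 14.
Nonzero differences (with sign): +8, -9, +3, +8, +2, +4, +3, -8, +7, -3, +4, -7, -7, -4
Step 2: Count signs: positive = 8, negative = 6.
Step 3: Under H0: P(positive) = 0.5, so the number of positives S ~ Bin(14, 0.5).
Step 4: Two-sided exact p-value = sum of Bin(14,0.5) probabilities at or below the observed probability = 0.790527.
Step 5: alpha = 0.05. fail to reject H0.

n_eff = 14, pos = 8, neg = 6, p = 0.790527, fail to reject H0.
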